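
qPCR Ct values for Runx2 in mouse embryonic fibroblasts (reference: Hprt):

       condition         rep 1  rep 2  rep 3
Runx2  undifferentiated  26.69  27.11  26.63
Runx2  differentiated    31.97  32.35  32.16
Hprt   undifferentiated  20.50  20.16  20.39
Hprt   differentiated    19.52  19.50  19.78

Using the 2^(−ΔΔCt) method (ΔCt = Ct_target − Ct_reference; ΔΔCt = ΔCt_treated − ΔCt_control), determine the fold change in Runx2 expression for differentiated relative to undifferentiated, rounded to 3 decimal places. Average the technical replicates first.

Mean Ct: Runx2 undifferentiated 26.810; Runx2 differentiated 32.160; Hprt undifferentiated 20.350; Hprt differentiated 19.600
ΔCt(undifferentiated) = 26.810 − 20.350 = 6.460
ΔCt(differentiated) = 32.160 − 19.600 = 12.560
ΔΔCt = 12.560 − 6.460 = 6.100
Fold change = 2^(−6.100) = 0.0146

0.015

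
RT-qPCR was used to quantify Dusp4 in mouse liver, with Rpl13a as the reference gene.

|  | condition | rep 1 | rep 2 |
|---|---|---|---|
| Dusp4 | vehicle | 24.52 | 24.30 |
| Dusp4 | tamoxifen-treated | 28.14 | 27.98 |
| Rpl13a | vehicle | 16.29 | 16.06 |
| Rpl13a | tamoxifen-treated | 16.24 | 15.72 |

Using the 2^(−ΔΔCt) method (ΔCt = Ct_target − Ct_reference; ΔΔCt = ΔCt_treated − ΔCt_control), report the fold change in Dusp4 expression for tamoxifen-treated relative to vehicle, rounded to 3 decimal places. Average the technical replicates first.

Mean Ct: Dusp4 vehicle 24.410; Dusp4 tamoxifen-treated 28.060; Rpl13a vehicle 16.175; Rpl13a tamoxifen-treated 15.980
ΔCt(vehicle) = 24.410 − 16.175 = 8.235
ΔCt(tamoxifen-treated) = 28.060 − 15.980 = 12.080
ΔΔCt = 12.080 − 8.235 = 3.845
Fold change = 2^(−3.845) = 0.0696

0.070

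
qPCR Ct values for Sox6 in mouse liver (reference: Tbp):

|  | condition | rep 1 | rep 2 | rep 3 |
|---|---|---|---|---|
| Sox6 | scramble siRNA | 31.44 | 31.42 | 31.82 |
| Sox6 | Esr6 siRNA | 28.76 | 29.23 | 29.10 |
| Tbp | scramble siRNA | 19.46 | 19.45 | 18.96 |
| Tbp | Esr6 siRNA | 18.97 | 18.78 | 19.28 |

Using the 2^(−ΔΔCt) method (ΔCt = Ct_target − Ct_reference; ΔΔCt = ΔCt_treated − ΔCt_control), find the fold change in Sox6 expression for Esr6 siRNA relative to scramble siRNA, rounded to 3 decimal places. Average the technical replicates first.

4.757

Mean Ct: Sox6 scramble siRNA 31.560; Sox6 Esr6 siRNA 29.030; Tbp scramble siRNA 19.290; Tbp Esr6 siRNA 19.010
ΔCt(scramble siRNA) = 31.560 − 19.290 = 12.270
ΔCt(Esr6 siRNA) = 29.030 − 19.010 = 10.020
ΔΔCt = 10.020 − 12.270 = -2.250
Fold change = 2^(−(-2.250)) = 2^2.250 = 4.7568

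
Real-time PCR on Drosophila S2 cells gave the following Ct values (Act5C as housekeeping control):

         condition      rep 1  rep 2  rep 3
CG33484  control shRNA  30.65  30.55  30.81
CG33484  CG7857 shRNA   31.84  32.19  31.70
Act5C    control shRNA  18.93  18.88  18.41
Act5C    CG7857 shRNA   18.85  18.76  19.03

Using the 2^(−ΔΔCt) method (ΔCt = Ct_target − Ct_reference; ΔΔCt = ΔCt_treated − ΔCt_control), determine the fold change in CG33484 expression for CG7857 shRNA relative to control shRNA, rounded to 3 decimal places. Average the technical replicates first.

0.467

Mean Ct: CG33484 control shRNA 30.670; CG33484 CG7857 shRNA 31.910; Act5C control shRNA 18.740; Act5C CG7857 shRNA 18.880
ΔCt(control shRNA) = 30.670 − 18.740 = 11.930
ΔCt(CG7857 shRNA) = 31.910 − 18.880 = 13.030
ΔΔCt = 13.030 − 11.930 = 1.100
Fold change = 2^(−1.100) = 0.4665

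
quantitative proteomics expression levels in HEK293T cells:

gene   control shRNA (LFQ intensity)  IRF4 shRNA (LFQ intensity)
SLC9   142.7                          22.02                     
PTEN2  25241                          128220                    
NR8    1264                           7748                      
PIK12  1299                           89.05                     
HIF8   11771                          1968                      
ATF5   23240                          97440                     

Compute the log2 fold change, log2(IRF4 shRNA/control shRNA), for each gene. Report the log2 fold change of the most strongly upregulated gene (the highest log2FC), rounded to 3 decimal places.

log2(22.02/142.7) = -2.696  (SLC9)
log2(128220/25241) = 2.345  (PTEN2)
log2(7748/1264) = 2.616  (NR8)
log2(89.05/1299) = -3.867  (PIK12)
log2(1968/11771) = -2.580  (HIF8)
log2(97440/23240) = 2.068  (ATF5)
NR8 is most strongly upregulated.

2.616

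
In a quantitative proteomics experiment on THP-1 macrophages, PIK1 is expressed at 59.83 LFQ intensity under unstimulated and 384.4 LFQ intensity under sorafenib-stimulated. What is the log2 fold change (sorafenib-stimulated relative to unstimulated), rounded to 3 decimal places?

Fold change = 384.4 / 59.83 = 6.4249
log2(6.4249) = 2.6837

2.684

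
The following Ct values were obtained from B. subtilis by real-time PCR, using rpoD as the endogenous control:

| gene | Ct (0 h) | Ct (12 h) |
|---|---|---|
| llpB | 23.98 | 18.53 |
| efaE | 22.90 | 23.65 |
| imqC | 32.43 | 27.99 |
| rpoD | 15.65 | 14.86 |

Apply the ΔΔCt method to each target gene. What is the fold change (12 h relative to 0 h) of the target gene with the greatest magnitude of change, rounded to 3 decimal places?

25.281

llpB: ΔΔCt = (18.53−14.86) − (23.98−15.65) = 3.67 − 8.33 = -4.66; fold change = 2^4.66 = 25.281
efaE: ΔΔCt = (23.65−14.86) − (22.90−15.65) = 8.79 − 7.25 = 1.54; fold change = 2^-1.54 = 0.344
imqC: ΔΔCt = (27.99−14.86) − (32.43−15.65) = 13.13 − 16.78 = -3.65; fold change = 2^3.65 = 12.553
llpB has the largest |ΔΔCt| = 4.66.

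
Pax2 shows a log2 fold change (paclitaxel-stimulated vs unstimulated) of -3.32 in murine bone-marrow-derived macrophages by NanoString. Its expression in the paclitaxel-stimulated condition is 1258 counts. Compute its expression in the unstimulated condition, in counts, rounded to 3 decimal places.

12563.199

Fold change = 2^(-3.32) = 0.1001
unstimulated expression = 1258 / 0.1001 = 12563.199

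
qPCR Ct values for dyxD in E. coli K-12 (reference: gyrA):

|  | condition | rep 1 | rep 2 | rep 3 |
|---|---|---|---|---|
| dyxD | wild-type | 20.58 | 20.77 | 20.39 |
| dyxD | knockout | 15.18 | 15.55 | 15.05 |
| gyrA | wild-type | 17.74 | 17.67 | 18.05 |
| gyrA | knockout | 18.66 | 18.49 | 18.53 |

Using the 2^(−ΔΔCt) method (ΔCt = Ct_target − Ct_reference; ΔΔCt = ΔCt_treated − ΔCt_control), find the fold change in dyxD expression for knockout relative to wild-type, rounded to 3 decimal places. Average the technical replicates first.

Mean Ct: dyxD wild-type 20.580; dyxD knockout 15.260; gyrA wild-type 17.820; gyrA knockout 18.560
ΔCt(wild-type) = 20.580 − 17.820 = 2.760
ΔCt(knockout) = 15.260 − 18.560 = -3.300
ΔΔCt = -3.300 − 2.760 = -6.060
Fold change = 2^(−(-6.060)) = 2^6.060 = 66.7178

66.718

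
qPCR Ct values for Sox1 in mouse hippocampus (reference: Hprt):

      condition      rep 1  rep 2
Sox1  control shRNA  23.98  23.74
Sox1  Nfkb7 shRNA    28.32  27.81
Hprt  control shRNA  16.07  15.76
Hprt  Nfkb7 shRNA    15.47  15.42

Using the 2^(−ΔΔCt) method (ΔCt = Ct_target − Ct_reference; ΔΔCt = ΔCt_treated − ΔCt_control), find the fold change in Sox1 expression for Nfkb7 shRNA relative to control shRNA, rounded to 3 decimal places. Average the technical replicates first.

Mean Ct: Sox1 control shRNA 23.860; Sox1 Nfkb7 shRNA 28.065; Hprt control shRNA 15.915; Hprt Nfkb7 shRNA 15.445
ΔCt(control shRNA) = 23.860 − 15.915 = 7.945
ΔCt(Nfkb7 shRNA) = 28.065 − 15.445 = 12.620
ΔΔCt = 12.620 − 7.945 = 4.675
Fold change = 2^(−4.675) = 0.0391

0.039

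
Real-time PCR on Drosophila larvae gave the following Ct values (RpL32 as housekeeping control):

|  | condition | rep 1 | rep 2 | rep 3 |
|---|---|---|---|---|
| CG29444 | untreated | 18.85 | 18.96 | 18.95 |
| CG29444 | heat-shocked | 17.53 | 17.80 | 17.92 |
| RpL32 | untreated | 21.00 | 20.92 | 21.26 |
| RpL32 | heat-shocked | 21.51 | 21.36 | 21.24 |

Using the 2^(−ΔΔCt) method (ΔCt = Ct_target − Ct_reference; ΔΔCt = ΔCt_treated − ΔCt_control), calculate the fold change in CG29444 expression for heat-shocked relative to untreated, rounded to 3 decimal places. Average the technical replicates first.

Mean Ct: CG29444 untreated 18.920; CG29444 heat-shocked 17.750; RpL32 untreated 21.060; RpL32 heat-shocked 21.370
ΔCt(untreated) = 18.920 − 21.060 = -2.140
ΔCt(heat-shocked) = 17.750 − 21.370 = -3.620
ΔΔCt = -3.620 − (-2.140) = -1.480
Fold change = 2^(−(-1.480)) = 2^1.480 = 2.7895

2.789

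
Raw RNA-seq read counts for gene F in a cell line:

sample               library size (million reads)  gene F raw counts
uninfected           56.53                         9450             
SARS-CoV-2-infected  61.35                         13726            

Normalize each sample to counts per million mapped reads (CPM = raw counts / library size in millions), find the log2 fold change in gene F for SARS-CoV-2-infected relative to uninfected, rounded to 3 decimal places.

0.420

CPM(uninfected) = 9450 / 56.53 = 167.1679
CPM(SARS-CoV-2-infected) = 13726 / 61.35 = 223.7327
Fold change = 223.7327 / 167.1679 = 1.33837
log2(1.33837) = 0.4205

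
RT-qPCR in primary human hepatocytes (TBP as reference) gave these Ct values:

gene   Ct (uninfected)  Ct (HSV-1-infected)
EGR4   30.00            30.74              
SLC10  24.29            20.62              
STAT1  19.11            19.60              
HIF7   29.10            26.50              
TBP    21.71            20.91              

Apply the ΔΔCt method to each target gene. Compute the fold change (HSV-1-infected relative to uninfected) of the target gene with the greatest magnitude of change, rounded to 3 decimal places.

EGR4: ΔΔCt = (30.74−20.91) − (30.00−21.71) = 9.83 − 8.29 = 1.54; fold change = 2^-1.54 = 0.344
SLC10: ΔΔCt = (20.62−20.91) − (24.29−21.71) = -0.29 − 2.58 = -2.87; fold change = 2^2.87 = 7.311
STAT1: ΔΔCt = (19.60−20.91) − (19.11−21.71) = -1.31 − (-2.60) = 1.29; fold change = 2^-1.29 = 0.409
HIF7: ΔΔCt = (26.50−20.91) − (29.10−21.71) = 5.59 − 7.39 = -1.80; fold change = 2^1.80 = 3.482
SLC10 has the largest |ΔΔCt| = 2.87.

7.311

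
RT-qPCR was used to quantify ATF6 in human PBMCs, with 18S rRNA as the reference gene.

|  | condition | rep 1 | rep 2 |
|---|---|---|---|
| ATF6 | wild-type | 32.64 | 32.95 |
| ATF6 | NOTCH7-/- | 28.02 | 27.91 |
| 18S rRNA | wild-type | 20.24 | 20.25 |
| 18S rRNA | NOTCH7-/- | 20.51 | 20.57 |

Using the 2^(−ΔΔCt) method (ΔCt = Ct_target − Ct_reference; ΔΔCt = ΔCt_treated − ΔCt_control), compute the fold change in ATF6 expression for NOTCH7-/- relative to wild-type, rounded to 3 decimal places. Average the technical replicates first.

Mean Ct: ATF6 wild-type 32.795; ATF6 NOTCH7-/- 27.965; 18S rRNA wild-type 20.245; 18S rRNA NOTCH7-/- 20.540
ΔCt(wild-type) = 32.795 − 20.245 = 12.550
ΔCt(NOTCH7-/-) = 27.965 − 20.540 = 7.425
ΔΔCt = 7.425 − 12.550 = -5.125
Fold change = 2^(−(-5.125)) = 2^5.125 = 34.8962

34.896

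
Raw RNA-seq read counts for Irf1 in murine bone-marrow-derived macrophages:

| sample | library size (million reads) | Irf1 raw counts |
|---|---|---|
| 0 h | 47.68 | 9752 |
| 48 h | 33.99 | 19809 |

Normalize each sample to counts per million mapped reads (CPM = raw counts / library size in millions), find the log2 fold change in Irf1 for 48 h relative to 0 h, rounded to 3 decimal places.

1.511

CPM(0 h) = 9752 / 47.68 = 204.5302
CPM(48 h) = 19809 / 33.99 = 582.7891
Fold change = 582.7891 / 204.5302 = 2.84940
log2(2.84940) = 1.5107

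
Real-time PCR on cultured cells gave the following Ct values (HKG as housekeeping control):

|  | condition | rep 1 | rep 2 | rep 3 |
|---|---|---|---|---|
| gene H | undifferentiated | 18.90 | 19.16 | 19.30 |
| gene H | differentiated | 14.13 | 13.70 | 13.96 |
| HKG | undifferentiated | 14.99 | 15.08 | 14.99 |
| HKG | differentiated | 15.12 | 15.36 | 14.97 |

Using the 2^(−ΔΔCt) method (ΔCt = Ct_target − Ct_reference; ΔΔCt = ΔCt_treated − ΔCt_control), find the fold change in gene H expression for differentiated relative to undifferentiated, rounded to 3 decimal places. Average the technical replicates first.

39.947

Mean Ct: gene H undifferentiated 19.120; gene H differentiated 13.930; HKG undifferentiated 15.020; HKG differentiated 15.150
ΔCt(undifferentiated) = 19.120 − 15.020 = 4.100
ΔCt(differentiated) = 13.930 − 15.150 = -1.220
ΔΔCt = -1.220 − 4.100 = -5.320
Fold change = 2^(−(-5.320)) = 2^5.320 = 39.9466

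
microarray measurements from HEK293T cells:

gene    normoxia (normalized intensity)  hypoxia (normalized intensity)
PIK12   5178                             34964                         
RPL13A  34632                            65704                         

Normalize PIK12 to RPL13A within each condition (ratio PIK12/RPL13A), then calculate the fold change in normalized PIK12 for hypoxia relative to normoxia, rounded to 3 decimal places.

PIK12/RPL13A (normoxia) = 5178 / 34632 = 0.14951
PIK12/RPL13A (hypoxia) = 34964 / 65704 = 0.53214
Fold change = 0.53214 / 0.14951 = 3.5591

3.559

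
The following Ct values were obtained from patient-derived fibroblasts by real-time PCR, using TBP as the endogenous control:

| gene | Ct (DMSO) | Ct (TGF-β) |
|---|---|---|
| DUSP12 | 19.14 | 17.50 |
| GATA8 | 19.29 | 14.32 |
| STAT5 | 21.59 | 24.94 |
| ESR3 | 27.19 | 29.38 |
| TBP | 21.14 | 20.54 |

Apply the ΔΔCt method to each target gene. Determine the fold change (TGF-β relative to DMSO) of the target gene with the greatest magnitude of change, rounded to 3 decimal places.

DUSP12: ΔΔCt = (17.50−20.54) − (19.14−21.14) = -3.04 − (-2.00) = -1.04; fold change = 2^1.04 = 2.056
GATA8: ΔΔCt = (14.32−20.54) − (19.29−21.14) = -6.22 − (-1.85) = -4.37; fold change = 2^4.37 = 20.678
STAT5: ΔΔCt = (24.94−20.54) − (21.59−21.14) = 4.40 − 0.45 = 3.95; fold change = 2^-3.95 = 0.065
ESR3: ΔΔCt = (29.38−20.54) − (27.19−21.14) = 8.84 − 6.05 = 2.79; fold change = 2^-2.79 = 0.145
GATA8 has the largest |ΔΔCt| = 4.37.

20.678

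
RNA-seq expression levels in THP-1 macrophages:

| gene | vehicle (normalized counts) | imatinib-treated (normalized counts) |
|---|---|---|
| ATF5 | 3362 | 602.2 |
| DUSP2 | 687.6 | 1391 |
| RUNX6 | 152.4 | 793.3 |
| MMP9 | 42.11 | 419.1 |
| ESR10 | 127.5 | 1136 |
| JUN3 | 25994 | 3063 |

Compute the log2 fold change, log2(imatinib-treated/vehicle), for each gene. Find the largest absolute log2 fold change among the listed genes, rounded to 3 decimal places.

3.315

log2(602.2/3362) = -2.481  (ATF5)
log2(1391/687.6) = 1.016  (DUSP2)
log2(793.3/152.4) = 2.380  (RUNX6)
log2(419.1/42.11) = 3.315  (MMP9)
log2(1136/127.5) = 3.155  (ESR10)
log2(3063/25994) = -3.085  (JUN3)
The largest magnitude belongs to MMP9.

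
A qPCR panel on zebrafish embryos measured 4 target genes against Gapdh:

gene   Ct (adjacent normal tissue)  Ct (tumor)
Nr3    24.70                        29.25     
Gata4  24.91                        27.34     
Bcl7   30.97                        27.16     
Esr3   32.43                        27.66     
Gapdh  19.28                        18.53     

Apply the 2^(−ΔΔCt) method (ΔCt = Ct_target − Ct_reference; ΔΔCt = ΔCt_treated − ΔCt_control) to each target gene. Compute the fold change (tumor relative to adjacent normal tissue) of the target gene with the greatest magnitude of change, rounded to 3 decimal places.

Nr3: ΔΔCt = (29.25−18.53) − (24.70−19.28) = 10.72 − 5.42 = 5.30; fold change = 2^-5.30 = 0.025
Gata4: ΔΔCt = (27.34−18.53) − (24.91−19.28) = 8.81 − 5.63 = 3.18; fold change = 2^-3.18 = 0.110
Bcl7: ΔΔCt = (27.16−18.53) − (30.97−19.28) = 8.63 − 11.69 = -3.06; fold change = 2^3.06 = 8.340
Esr3: ΔΔCt = (27.66−18.53) − (32.43−19.28) = 9.13 − 13.15 = -4.02; fold change = 2^4.02 = 16.223
Nr3 has the largest |ΔΔCt| = 5.30.

0.025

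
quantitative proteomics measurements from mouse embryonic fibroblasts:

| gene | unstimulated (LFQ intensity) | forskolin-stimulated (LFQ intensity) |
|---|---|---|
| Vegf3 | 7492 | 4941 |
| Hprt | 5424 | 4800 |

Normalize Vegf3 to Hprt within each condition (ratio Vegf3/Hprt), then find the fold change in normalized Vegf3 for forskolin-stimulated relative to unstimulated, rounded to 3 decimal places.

Vegf3/Hprt (unstimulated) = 7492 / 5424 = 1.3813
Vegf3/Hprt (forskolin-stimulated) = 4941 / 4800 = 1.0294
Fold change = 1.0294 / 1.3813 = 0.7452

0.745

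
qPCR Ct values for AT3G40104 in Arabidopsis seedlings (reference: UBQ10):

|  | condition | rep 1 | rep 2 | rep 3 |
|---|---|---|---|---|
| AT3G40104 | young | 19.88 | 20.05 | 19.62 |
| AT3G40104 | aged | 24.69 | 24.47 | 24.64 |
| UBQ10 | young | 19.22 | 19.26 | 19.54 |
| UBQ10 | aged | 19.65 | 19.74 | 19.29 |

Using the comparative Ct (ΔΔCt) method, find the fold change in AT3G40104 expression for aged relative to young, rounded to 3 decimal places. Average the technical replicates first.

Mean Ct: AT3G40104 young 19.850; AT3G40104 aged 24.600; UBQ10 young 19.340; UBQ10 aged 19.560
ΔCt(young) = 19.850 − 19.340 = 0.510
ΔCt(aged) = 24.600 − 19.560 = 5.040
ΔΔCt = 5.040 − 0.510 = 4.530
Fold change = 2^(−4.530) = 0.0433

0.043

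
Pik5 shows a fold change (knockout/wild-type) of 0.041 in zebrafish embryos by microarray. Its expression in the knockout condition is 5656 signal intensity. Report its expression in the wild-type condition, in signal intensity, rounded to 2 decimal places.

wild-type expression = 5656 / 0.041 = 137951.22

137951.22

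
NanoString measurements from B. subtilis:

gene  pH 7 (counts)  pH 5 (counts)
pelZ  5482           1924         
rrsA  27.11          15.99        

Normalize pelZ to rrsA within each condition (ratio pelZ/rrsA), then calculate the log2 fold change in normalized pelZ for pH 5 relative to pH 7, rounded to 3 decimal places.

pelZ/rrsA (pH 7) = 5482 / 27.11 = 202.21
pelZ/rrsA (pH 5) = 1924 / 15.99 = 120.33
Fold change = 120.33 / 202.21 = 0.5950
log2(0.5950) = -0.7489

-0.749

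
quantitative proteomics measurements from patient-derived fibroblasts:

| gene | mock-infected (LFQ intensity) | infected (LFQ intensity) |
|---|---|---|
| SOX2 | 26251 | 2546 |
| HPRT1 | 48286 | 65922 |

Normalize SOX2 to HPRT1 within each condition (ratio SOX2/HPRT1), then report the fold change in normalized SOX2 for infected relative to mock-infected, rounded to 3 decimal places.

SOX2/HPRT1 (mock-infected) = 26251 / 48286 = 0.54366
SOX2/HPRT1 (infected) = 2546 / 65922 = 0.038621
Fold change = 0.038621 / 0.54366 = 0.0710

0.071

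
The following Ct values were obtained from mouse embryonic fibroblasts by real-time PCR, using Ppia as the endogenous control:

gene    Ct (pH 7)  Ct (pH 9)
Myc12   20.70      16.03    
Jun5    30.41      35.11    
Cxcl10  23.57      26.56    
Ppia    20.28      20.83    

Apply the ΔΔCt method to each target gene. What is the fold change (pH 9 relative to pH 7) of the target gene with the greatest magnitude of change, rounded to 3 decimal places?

Myc12: ΔΔCt = (16.03−20.83) − (20.70−20.28) = -4.80 − 0.42 = -5.22; fold change = 2^5.22 = 37.271
Jun5: ΔΔCt = (35.11−20.83) − (30.41−20.28) = 14.28 − 10.13 = 4.15; fold change = 2^-4.15 = 0.056
Cxcl10: ΔΔCt = (26.56−20.83) − (23.57−20.28) = 5.73 − 3.29 = 2.44; fold change = 2^-2.44 = 0.184
Myc12 has the largest |ΔΔCt| = 5.22.

37.271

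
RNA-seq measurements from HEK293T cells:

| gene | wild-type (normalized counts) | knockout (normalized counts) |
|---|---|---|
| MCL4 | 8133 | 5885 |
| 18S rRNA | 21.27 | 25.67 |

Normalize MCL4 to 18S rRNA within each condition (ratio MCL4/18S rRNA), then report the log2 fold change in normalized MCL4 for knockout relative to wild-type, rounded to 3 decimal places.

MCL4/18S rRNA (wild-type) = 8133 / 21.27 = 382.37
MCL4/18S rRNA (knockout) = 5885 / 25.67 = 229.26
Fold change = 229.26 / 382.37 = 0.5996
log2(0.5996) = -0.7380

-0.738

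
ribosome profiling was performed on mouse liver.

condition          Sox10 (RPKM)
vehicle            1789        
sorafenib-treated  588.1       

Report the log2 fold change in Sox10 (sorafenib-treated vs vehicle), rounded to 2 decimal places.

Fold change = 588.1 / 1789 = 0.3287
log2(0.3287) = -1.605

-1.61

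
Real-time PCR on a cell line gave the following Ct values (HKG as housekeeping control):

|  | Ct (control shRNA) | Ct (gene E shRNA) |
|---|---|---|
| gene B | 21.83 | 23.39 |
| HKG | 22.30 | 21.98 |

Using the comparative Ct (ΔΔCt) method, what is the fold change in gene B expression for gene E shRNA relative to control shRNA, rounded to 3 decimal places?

ΔCt(control shRNA) = 21.830 − 22.300 = -0.470
ΔCt(gene E shRNA) = 23.390 − 21.980 = 1.410
ΔΔCt = 1.410 − (-0.470) = 1.880
Fold change = 2^(−1.880) = 0.2717

0.272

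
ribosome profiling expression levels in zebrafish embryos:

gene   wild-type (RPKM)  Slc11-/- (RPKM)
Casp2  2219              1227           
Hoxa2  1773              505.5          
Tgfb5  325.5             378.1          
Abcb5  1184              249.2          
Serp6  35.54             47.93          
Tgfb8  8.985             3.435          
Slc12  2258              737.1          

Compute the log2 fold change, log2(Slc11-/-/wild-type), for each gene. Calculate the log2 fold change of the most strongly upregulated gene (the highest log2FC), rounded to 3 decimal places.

0.431

log2(1227/2219) = -0.855  (Casp2)
log2(505.5/1773) = -1.810  (Hoxa2)
log2(378.1/325.5) = 0.216  (Tgfb5)
log2(249.2/1184) = -2.248  (Abcb5)
log2(47.93/35.54) = 0.431  (Serp6)
log2(3.435/8.985) = -1.387  (Tgfb8)
log2(737.1/2258) = -1.615  (Slc12)
Serp6 is most strongly upregulated.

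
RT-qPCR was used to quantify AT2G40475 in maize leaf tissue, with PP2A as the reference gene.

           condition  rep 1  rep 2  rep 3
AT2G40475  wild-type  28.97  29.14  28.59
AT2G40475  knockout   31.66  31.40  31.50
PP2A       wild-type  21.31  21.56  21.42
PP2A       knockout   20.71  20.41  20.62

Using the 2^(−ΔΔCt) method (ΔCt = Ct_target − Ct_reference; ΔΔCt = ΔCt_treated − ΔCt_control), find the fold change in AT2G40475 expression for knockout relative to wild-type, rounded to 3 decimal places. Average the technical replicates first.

Mean Ct: AT2G40475 wild-type 28.900; AT2G40475 knockout 31.520; PP2A wild-type 21.430; PP2A knockout 20.580
ΔCt(wild-type) = 28.900 − 21.430 = 7.470
ΔCt(knockout) = 31.520 − 20.580 = 10.940
ΔΔCt = 10.940 − 7.470 = 3.470
Fold change = 2^(−3.470) = 0.0902

0.090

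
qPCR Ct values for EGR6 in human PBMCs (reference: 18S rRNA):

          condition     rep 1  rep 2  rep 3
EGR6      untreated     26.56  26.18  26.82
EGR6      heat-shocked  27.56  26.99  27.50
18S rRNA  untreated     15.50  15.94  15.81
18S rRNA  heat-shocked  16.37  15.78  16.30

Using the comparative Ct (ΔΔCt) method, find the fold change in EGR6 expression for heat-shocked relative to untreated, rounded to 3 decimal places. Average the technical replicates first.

0.742

Mean Ct: EGR6 untreated 26.520; EGR6 heat-shocked 27.350; 18S rRNA untreated 15.750; 18S rRNA heat-shocked 16.150
ΔCt(untreated) = 26.520 − 15.750 = 10.770
ΔCt(heat-shocked) = 27.350 − 16.150 = 11.200
ΔΔCt = 11.200 − 10.770 = 0.430
Fold change = 2^(−0.430) = 0.7423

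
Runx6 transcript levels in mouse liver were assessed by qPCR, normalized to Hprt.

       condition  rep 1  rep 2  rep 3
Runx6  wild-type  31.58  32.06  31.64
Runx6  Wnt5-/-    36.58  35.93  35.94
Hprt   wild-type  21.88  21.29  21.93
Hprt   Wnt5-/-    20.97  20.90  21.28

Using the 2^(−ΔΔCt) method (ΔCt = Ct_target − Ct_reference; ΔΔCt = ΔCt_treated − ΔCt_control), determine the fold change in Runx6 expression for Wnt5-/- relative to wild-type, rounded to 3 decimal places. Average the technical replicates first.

Mean Ct: Runx6 wild-type 31.760; Runx6 Wnt5-/- 36.150; Hprt wild-type 21.700; Hprt Wnt5-/- 21.050
ΔCt(wild-type) = 31.760 − 21.700 = 10.060
ΔCt(Wnt5-/-) = 36.150 − 21.050 = 15.100
ΔΔCt = 15.100 − 10.060 = 5.040
Fold change = 2^(−5.040) = 0.0304

0.030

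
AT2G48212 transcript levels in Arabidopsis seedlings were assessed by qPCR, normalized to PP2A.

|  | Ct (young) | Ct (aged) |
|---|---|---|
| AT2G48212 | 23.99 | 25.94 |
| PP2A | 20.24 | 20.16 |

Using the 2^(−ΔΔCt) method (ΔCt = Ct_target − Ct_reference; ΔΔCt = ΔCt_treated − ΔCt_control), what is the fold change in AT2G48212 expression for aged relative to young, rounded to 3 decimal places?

0.245

ΔCt(young) = 23.990 − 20.240 = 3.750
ΔCt(aged) = 25.940 − 20.160 = 5.780
ΔΔCt = 5.780 − 3.750 = 2.030
Fold change = 2^(−2.030) = 0.2449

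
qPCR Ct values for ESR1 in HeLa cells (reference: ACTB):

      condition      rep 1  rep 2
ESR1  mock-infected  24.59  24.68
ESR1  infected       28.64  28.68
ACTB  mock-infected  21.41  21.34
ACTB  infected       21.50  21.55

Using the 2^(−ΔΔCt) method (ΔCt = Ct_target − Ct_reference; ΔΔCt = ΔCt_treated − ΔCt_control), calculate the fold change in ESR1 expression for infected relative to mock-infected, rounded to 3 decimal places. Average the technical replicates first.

0.068

Mean Ct: ESR1 mock-infected 24.635; ESR1 infected 28.660; ACTB mock-infected 21.375; ACTB infected 21.525
ΔCt(mock-infected) = 24.635 − 21.375 = 3.260
ΔCt(infected) = 28.660 − 21.525 = 7.135
ΔΔCt = 7.135 − 3.260 = 3.875
Fold change = 2^(−3.875) = 0.0682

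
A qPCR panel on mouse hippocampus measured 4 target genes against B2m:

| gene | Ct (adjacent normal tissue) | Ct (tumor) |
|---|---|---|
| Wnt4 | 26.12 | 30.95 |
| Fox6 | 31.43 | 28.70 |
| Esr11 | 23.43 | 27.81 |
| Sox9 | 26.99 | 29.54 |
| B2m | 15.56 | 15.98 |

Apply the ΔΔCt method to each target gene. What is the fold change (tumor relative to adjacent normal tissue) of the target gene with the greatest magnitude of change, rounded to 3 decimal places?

0.047

Wnt4: ΔΔCt = (30.95−15.98) − (26.12−15.56) = 14.97 − 10.56 = 4.41; fold change = 2^-4.41 = 0.047
Fox6: ΔΔCt = (28.70−15.98) − (31.43−15.56) = 12.72 − 15.87 = -3.15; fold change = 2^3.15 = 8.877
Esr11: ΔΔCt = (27.81−15.98) − (23.43−15.56) = 11.83 − 7.87 = 3.96; fold change = 2^-3.96 = 0.064
Sox9: ΔΔCt = (29.54−15.98) − (26.99−15.56) = 13.56 − 11.43 = 2.13; fold change = 2^-2.13 = 0.228
Wnt4 has the largest |ΔΔCt| = 4.41.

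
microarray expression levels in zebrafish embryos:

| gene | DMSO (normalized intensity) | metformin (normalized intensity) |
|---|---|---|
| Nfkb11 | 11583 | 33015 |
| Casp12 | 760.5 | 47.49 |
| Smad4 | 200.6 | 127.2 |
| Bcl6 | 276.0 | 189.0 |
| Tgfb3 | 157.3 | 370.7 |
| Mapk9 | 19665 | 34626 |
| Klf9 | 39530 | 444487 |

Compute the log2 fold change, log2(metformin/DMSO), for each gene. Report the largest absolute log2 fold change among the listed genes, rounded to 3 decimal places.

4.001

log2(33015/11583) = 1.511  (Nfkb11)
log2(47.49/760.5) = -4.001  (Casp12)
log2(127.2/200.6) = -0.657  (Smad4)
log2(189.0/276.0) = -0.546  (Bcl6)
log2(370.7/157.3) = 1.237  (Tgfb3)
log2(34626/19665) = 0.816  (Mapk9)
log2(444487/39530) = 3.491  (Klf9)
The largest magnitude belongs to Casp12.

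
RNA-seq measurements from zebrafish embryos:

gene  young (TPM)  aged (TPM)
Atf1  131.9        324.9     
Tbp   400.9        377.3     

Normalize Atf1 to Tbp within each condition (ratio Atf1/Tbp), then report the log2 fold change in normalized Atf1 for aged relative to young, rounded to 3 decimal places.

1.388

Atf1/Tbp (young) = 131.9 / 400.9 = 0.32901
Atf1/Tbp (aged) = 324.9 / 377.3 = 0.86112
Fold change = 0.86112 / 0.32901 = 2.6173
log2(2.6173) = 1.3881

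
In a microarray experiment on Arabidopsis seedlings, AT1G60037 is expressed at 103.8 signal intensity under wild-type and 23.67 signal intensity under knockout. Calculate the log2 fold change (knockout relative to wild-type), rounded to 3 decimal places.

Fold change = 23.67 / 103.8 = 0.2280
log2(0.2280) = -2.1327

-2.133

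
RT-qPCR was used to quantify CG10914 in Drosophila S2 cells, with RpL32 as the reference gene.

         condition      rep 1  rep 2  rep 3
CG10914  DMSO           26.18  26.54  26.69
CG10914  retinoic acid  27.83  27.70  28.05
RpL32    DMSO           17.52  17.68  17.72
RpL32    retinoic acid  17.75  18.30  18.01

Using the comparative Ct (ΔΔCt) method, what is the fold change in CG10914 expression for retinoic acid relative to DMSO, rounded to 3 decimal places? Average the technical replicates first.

Mean Ct: CG10914 DMSO 26.470; CG10914 retinoic acid 27.860; RpL32 DMSO 17.640; RpL32 retinoic acid 18.020
ΔCt(DMSO) = 26.470 − 17.640 = 8.830
ΔCt(retinoic acid) = 27.860 − 18.020 = 9.840
ΔΔCt = 9.840 − 8.830 = 1.010
Fold change = 2^(−1.010) = 0.4965

0.497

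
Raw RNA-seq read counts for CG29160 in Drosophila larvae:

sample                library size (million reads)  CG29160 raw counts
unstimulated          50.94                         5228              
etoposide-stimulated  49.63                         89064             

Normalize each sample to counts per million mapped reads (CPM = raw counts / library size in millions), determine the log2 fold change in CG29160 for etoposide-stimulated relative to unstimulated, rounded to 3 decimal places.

4.128

CPM(unstimulated) = 5228 / 50.94 = 102.6305
CPM(etoposide-stimulated) = 89064 / 49.63 = 1794.5597
Fold change = 1794.5597 / 102.6305 = 17.48563
log2(17.48563) = 4.1281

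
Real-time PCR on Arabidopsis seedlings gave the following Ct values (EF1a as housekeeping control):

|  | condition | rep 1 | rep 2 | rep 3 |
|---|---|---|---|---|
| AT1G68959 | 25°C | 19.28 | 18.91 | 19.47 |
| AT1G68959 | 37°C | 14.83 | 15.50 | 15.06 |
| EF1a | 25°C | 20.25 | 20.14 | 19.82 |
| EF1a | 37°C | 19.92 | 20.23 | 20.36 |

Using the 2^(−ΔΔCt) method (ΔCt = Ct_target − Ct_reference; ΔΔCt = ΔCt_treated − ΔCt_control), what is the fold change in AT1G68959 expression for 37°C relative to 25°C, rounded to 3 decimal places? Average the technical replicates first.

18.252

Mean Ct: AT1G68959 25°C 19.220; AT1G68959 37°C 15.130; EF1a 25°C 20.070; EF1a 37°C 20.170
ΔCt(25°C) = 19.220 − 20.070 = -0.850
ΔCt(37°C) = 15.130 − 20.170 = -5.040
ΔΔCt = -5.040 − (-0.850) = -4.190
Fold change = 2^(−(-4.190)) = 2^4.190 = 18.2522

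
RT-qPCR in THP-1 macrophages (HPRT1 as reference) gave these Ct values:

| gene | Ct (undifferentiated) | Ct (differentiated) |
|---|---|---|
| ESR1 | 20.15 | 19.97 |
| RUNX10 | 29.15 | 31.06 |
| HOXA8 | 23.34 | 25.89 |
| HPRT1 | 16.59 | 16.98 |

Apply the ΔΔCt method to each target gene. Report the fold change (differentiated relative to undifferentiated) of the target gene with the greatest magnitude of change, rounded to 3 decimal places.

0.224

ESR1: ΔΔCt = (19.97−16.98) − (20.15−16.59) = 2.99 − 3.56 = -0.57; fold change = 2^0.57 = 1.485
RUNX10: ΔΔCt = (31.06−16.98) − (29.15−16.59) = 14.08 − 12.56 = 1.52; fold change = 2^-1.52 = 0.349
HOXA8: ΔΔCt = (25.89−16.98) − (23.34−16.59) = 8.91 − 6.75 = 2.16; fold change = 2^-2.16 = 0.224
HOXA8 has the largest |ΔΔCt| = 2.16.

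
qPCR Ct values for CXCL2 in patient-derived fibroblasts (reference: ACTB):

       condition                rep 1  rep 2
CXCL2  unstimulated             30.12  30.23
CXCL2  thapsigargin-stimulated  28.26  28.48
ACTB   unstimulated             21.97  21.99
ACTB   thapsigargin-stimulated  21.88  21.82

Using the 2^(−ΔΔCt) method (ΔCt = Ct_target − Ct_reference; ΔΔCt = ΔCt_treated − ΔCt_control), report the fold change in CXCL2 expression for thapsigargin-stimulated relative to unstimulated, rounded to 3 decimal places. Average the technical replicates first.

3.193

Mean Ct: CXCL2 unstimulated 30.175; CXCL2 thapsigargin-stimulated 28.370; ACTB unstimulated 21.980; ACTB thapsigargin-stimulated 21.850
ΔCt(unstimulated) = 30.175 − 21.980 = 8.195
ΔCt(thapsigargin-stimulated) = 28.370 − 21.850 = 6.520
ΔΔCt = 6.520 − 8.195 = -1.675
Fold change = 2^(−(-1.675)) = 2^1.675 = 3.1932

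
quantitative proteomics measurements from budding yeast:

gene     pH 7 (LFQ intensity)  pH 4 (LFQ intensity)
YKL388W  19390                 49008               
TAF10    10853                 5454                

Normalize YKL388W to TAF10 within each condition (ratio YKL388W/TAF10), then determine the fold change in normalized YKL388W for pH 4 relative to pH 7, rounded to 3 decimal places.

5.029

YKL388W/TAF10 (pH 7) = 19390 / 10853 = 1.7866
YKL388W/TAF10 (pH 4) = 49008 / 5454 = 8.9857
Fold change = 8.9857 / 1.7866 = 5.0295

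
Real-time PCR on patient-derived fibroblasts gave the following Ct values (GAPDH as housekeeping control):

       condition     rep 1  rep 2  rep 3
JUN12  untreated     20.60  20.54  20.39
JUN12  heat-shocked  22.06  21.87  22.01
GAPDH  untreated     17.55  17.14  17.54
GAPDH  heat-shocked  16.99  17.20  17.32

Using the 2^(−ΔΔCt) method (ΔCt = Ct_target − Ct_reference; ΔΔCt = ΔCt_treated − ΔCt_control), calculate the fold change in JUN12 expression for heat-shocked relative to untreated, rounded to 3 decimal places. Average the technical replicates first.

Mean Ct: JUN12 untreated 20.510; JUN12 heat-shocked 21.980; GAPDH untreated 17.410; GAPDH heat-shocked 17.170
ΔCt(untreated) = 20.510 − 17.410 = 3.100
ΔCt(heat-shocked) = 21.980 − 17.170 = 4.810
ΔΔCt = 4.810 − 3.100 = 1.710
Fold change = 2^(−1.710) = 0.3057

0.306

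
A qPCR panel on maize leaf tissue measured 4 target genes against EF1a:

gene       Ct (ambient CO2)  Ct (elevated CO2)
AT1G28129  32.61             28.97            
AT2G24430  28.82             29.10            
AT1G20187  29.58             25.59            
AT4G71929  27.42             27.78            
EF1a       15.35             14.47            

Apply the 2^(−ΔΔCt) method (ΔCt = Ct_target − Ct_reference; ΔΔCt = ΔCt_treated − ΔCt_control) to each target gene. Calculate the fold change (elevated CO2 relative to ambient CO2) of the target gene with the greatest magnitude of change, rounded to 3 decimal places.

AT1G28129: ΔΔCt = (28.97−14.47) − (32.61−15.35) = 14.50 − 17.26 = -2.76; fold change = 2^2.76 = 6.774
AT2G24430: ΔΔCt = (29.10−14.47) − (28.82−15.35) = 14.63 − 13.47 = 1.16; fold change = 2^-1.16 = 0.448
AT1G20187: ΔΔCt = (25.59−14.47) − (29.58−15.35) = 11.12 − 14.23 = -3.11; fold change = 2^3.11 = 8.634
AT4G71929: ΔΔCt = (27.78−14.47) − (27.42−15.35) = 13.31 − 12.07 = 1.24; fold change = 2^-1.24 = 0.423
AT1G20187 has the largest |ΔΔCt| = 3.11.

8.634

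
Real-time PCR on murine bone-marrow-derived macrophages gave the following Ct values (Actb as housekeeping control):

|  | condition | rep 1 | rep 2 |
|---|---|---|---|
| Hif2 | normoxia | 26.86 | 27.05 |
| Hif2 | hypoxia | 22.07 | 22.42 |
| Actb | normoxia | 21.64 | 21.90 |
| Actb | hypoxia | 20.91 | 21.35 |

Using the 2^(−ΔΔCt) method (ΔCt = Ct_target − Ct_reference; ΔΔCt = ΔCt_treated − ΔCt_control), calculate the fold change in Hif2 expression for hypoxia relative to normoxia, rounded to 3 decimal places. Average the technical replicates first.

16.795

Mean Ct: Hif2 normoxia 26.955; Hif2 hypoxia 22.245; Actb normoxia 21.770; Actb hypoxia 21.130
ΔCt(normoxia) = 26.955 − 21.770 = 5.185
ΔCt(hypoxia) = 22.245 − 21.130 = 1.115
ΔΔCt = 1.115 − 5.185 = -4.070
Fold change = 2^(−(-4.070)) = 2^4.070 = 16.7955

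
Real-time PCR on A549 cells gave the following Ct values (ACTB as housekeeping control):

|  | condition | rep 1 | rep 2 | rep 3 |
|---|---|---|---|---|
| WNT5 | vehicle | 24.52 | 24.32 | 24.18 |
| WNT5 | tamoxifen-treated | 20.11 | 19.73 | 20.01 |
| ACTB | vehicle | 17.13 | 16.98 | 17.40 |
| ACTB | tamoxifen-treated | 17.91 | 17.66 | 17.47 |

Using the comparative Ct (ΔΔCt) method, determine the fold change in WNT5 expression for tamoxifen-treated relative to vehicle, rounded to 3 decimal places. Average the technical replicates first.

Mean Ct: WNT5 vehicle 24.340; WNT5 tamoxifen-treated 19.950; ACTB vehicle 17.170; ACTB tamoxifen-treated 17.680
ΔCt(vehicle) = 24.340 − 17.170 = 7.170
ΔCt(tamoxifen-treated) = 19.950 − 17.680 = 2.270
ΔΔCt = 2.270 − 7.170 = -4.900
Fold change = 2^(−(-4.900)) = 2^4.900 = 29.8571

29.857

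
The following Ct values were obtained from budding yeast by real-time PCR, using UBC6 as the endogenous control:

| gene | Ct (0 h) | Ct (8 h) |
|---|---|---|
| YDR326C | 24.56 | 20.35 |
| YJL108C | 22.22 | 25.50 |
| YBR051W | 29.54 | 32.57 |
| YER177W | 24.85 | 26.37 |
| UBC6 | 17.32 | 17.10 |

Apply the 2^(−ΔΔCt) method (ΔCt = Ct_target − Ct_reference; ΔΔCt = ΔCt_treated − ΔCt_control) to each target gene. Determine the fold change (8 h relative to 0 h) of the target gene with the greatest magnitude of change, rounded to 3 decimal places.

YDR326C: ΔΔCt = (20.35−17.10) − (24.56−17.32) = 3.25 − 7.24 = -3.99; fold change = 2^3.99 = 15.889
YJL108C: ΔΔCt = (25.50−17.10) − (22.22−17.32) = 8.40 − 4.90 = 3.50; fold change = 2^-3.50 = 0.088
YBR051W: ΔΔCt = (32.57−17.10) − (29.54−17.32) = 15.47 − 12.22 = 3.25; fold change = 2^-3.25 = 0.105
YER177W: ΔΔCt = (26.37−17.10) − (24.85−17.32) = 9.27 − 7.53 = 1.74; fold change = 2^-1.74 = 0.299
YDR326C has the largest |ΔΔCt| = 3.99.

15.889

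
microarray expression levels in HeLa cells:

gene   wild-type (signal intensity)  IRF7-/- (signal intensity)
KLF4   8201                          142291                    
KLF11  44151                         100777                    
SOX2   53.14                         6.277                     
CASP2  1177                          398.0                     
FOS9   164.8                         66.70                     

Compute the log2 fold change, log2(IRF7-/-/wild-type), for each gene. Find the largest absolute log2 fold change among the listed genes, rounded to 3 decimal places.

log2(142291/8201) = 4.117  (KLF4)
log2(100777/44151) = 1.191  (KLF11)
log2(6.277/53.14) = -3.082  (SOX2)
log2(398.0/1177) = -1.564  (CASP2)
log2(66.70/164.8) = -1.305  (FOS9)
The largest magnitude belongs to KLF4.

4.117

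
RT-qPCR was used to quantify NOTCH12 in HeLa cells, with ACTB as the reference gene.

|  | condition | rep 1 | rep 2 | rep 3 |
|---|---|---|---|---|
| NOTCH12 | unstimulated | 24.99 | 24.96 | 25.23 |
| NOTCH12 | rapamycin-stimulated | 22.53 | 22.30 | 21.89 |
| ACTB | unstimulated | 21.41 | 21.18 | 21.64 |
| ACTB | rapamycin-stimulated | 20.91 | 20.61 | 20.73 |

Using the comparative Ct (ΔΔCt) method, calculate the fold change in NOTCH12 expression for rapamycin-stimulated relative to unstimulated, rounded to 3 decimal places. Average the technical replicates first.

Mean Ct: NOTCH12 unstimulated 25.060; NOTCH12 rapamycin-stimulated 22.240; ACTB unstimulated 21.410; ACTB rapamycin-stimulated 20.750
ΔCt(unstimulated) = 25.060 − 21.410 = 3.650
ΔCt(rapamycin-stimulated) = 22.240 − 20.750 = 1.490
ΔΔCt = 1.490 − 3.650 = -2.160
Fold change = 2^(−(-2.160)) = 2^2.160 = 4.4691

4.469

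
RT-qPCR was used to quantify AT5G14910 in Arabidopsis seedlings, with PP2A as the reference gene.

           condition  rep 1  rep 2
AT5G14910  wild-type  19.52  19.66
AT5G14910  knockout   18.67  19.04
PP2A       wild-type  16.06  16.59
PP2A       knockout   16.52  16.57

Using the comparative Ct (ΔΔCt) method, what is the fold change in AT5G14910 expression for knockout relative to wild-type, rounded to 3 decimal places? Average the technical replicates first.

Mean Ct: AT5G14910 wild-type 19.590; AT5G14910 knockout 18.855; PP2A wild-type 16.325; PP2A knockout 16.545
ΔCt(wild-type) = 19.590 − 16.325 = 3.265
ΔCt(knockout) = 18.855 − 16.545 = 2.310
ΔΔCt = 2.310 − 3.265 = -0.955
Fold change = 2^(−(-0.955)) = 2^0.955 = 1.9386

1.939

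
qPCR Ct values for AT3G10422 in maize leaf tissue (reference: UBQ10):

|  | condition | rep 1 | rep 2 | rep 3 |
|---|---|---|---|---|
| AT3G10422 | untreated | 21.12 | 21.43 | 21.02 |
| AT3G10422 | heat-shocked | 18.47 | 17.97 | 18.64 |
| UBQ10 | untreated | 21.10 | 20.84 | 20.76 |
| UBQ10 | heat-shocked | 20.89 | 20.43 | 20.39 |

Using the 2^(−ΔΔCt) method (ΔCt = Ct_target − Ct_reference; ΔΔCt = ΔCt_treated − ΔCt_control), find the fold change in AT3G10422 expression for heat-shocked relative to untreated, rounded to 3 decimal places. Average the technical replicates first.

5.657

Mean Ct: AT3G10422 untreated 21.190; AT3G10422 heat-shocked 18.360; UBQ10 untreated 20.900; UBQ10 heat-shocked 20.570
ΔCt(untreated) = 21.190 − 20.900 = 0.290
ΔCt(heat-shocked) = 18.360 − 20.570 = -2.210
ΔΔCt = -2.210 − 0.290 = -2.500
Fold change = 2^(−(-2.500)) = 2^2.500 = 5.6569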